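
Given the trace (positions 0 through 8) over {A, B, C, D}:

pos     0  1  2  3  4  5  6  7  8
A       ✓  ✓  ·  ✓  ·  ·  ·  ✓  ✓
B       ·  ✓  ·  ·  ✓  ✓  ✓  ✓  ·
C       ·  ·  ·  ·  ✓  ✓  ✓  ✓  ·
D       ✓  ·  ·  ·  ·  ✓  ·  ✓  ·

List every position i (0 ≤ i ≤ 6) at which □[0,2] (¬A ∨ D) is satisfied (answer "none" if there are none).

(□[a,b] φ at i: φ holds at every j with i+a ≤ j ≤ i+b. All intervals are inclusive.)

4, 5

Evaluate at each i in [0,6]:
  i=0: ✗ (fails at j=1)
  i=1: ✗ (fails at j=1)
  i=2: ✗ (fails at j=3)
  i=3: ✗ (fails at j=3)
  i=4: ✓ (all of [4,6])
  i=5: ✓ (all of [5,7])
  i=6: ✗ (fails at j=8)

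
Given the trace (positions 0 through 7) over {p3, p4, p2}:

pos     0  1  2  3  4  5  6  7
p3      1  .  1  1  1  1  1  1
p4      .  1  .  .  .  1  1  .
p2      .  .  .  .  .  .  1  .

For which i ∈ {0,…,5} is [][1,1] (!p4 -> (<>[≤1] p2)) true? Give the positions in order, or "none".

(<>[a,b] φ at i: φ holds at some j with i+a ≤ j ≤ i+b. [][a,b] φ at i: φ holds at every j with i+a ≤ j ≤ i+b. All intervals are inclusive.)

0, 4, 5

Evaluate at each i in [0,5]:
  i=0: ✓ (all of [1,1])
  i=1: ✗ (fails at j=2)
  i=2: ✗ (fails at j=3)
  i=3: ✗ (fails at j=4)
  i=4: ✓ (all of [5,5])
  i=5: ✓ (all of [6,6])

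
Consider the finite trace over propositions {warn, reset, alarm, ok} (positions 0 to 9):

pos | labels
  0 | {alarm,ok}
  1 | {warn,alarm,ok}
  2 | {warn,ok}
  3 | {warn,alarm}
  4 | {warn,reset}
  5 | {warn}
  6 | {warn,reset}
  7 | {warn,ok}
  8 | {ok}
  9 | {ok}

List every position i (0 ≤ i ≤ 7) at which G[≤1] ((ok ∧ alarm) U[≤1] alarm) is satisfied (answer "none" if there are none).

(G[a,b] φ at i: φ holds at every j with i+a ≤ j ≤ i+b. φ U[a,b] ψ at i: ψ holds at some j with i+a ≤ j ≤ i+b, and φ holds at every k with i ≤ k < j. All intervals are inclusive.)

0

Evaluate at each i in [0,7]:
  i=0: ✓ (all of [0,1])
  i=1: ✗ (fails at j=2)
  i=2: ✗ (fails at j=2)
  i=3: ✗ (fails at j=4)
  i=4: ✗ (fails at j=4)
  i=5: ✗ (fails at j=5)
  i=6: ✗ (fails at j=6)
  i=7: ✗ (fails at j=7)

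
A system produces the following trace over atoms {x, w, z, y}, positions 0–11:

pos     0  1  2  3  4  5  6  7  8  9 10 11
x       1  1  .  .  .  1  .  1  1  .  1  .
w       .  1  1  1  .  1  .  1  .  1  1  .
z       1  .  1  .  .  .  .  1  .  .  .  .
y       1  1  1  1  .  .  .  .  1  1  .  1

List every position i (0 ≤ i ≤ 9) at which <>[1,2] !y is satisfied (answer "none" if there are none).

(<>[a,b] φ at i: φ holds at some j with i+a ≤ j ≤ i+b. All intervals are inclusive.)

2, 3, 4, 5, 6, 8, 9

Evaluate at each i in [0,9]:
  i=0: ✗ (none in [1,2])
  i=1: ✗ (none in [2,3])
  i=2: ✓ (witness j=4)
  i=3: ✓ (witness j=4)
  i=4: ✓ (witness j=5)
  i=5: ✓ (witness j=6)
  i=6: ✓ (witness j=7)
  i=7: ✗ (none in [8,9])
  i=8: ✓ (witness j=10)
  i=9: ✓ (witness j=10)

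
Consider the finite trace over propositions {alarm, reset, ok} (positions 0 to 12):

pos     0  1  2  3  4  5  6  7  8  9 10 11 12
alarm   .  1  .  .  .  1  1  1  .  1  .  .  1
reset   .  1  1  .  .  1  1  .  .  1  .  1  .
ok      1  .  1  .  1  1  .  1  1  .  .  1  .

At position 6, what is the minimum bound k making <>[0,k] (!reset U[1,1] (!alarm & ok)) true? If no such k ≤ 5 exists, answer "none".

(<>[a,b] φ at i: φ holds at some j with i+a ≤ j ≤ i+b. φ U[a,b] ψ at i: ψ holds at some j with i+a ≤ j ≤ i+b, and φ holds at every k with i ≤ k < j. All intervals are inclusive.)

Scan j = 6,7,… for (!reset U[1,1] (!alarm & ok)):
  j=6: fails
  j=7: holds
First hit at j=7, so smallest k = 7-6 = 1.

1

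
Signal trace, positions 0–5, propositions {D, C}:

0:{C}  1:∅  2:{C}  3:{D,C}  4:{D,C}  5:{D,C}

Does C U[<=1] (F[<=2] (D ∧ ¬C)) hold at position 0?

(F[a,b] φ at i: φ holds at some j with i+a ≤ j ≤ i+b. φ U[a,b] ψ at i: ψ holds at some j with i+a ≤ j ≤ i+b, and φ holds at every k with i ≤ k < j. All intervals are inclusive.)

Need some j in [0,1] with F[<=2] (D ∧ ¬C), and C at every k in [0,j-1].
  j=0: F[<=2] (D ∧ ¬C) — fails (none in [0,2]).
  j=1: F[<=2] (D ∧ ¬C) — fails (none in [1,3]).
No j in the window works → until fails.

False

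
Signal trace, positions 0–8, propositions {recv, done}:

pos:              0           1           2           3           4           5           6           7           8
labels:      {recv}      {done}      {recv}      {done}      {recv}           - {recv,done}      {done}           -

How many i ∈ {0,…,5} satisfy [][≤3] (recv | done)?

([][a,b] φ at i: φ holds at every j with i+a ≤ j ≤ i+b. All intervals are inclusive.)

2

Evaluate at each i in [0,5]:
  i=0: ✓ (all of [0,3])
  i=1: ✓ (all of [1,4])
  i=2: ✗ (fails at j=5)
  i=3: ✗ (fails at j=5)
  i=4: ✗ (fails at j=5)
  i=5: ✗ (fails at j=5)
Positions where it holds: {0, 1} → 2.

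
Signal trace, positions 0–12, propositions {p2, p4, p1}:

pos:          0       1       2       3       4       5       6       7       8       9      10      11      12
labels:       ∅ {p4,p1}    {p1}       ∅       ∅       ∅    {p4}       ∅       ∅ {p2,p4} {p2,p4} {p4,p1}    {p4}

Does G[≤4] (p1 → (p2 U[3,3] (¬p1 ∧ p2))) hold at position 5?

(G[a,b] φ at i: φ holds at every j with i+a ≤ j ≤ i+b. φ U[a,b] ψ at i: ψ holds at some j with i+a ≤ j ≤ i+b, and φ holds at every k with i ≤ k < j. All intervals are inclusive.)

True

Check (p1 → (p2 U[3,3] (¬p1 ∧ p2))) at every j in [5,9]:
  j=5: antecedent false → ✓
  j=6: antecedent false → ✓
  j=7: antecedent false → ✓
  j=8: antecedent false → ✓
  j=9: antecedent false → ✓
All positions satisfy it → formula holds.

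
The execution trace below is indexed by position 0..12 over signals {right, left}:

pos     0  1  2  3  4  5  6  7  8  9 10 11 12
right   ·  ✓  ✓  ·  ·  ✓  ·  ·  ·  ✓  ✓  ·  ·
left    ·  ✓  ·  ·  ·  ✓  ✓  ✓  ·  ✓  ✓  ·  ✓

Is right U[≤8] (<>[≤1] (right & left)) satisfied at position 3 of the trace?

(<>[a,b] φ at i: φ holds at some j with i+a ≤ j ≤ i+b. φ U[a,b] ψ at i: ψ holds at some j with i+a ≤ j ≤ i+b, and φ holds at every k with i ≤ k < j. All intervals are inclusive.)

Need some j in [3,11] with <>[≤1] (right & left), and right at every k in [3,j-1].
  j=3: <>[≤1] (right & left) — fails (none in [3,4]).
  j=4: <>[≤1] (right & left) holds, but right fails at k=3 → not this j.
  j=5: <>[≤1] (right & left) holds, but right fails at k=3 → not this j.
  j=6: <>[≤1] (right & left) — fails (none in [6,7]).
  j=7: <>[≤1] (right & left) — fails (none in [7,8]).
  j=8: <>[≤1] (right & left) holds, but right fails at k=3 → not this j.
  j=9: <>[≤1] (right & left) holds, but right fails at k=3 → not this j.
  j=10: <>[≤1] (right & left) holds, but right fails at k=3 → not this j.
  j=11: <>[≤1] (right & left) — fails (none in [11,12]).
No j in the window works → until fails.

No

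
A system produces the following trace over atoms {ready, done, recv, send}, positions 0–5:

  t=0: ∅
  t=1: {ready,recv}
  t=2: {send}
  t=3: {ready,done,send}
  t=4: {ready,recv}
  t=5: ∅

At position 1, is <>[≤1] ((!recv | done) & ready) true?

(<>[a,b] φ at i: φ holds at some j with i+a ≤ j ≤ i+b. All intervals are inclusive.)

Does not hold

Check ((!recv | done) & ready) at each j in [1,2]:
  j=1: false
  j=2: false
No position in the window satisfies it → formula fails.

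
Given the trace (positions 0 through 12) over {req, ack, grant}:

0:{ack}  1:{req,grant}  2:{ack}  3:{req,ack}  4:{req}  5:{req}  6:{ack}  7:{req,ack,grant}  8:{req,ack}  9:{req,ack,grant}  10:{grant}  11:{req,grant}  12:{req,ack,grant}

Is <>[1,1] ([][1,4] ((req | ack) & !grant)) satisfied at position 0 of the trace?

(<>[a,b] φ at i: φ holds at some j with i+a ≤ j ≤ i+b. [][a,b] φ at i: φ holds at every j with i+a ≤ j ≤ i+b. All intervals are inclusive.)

Check [][1,4] ((req | ack) & !grant) at each j in [1,1]:
  j=1: holds on [2,5]
Found at j=1 → formula holds.

True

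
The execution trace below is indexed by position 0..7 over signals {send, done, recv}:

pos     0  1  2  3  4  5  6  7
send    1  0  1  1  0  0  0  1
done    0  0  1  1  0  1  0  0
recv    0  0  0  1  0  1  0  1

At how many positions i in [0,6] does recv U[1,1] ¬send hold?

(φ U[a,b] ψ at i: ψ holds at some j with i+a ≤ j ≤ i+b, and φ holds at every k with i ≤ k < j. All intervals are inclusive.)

2

Evaluate at each i in [0,6]:
  i=0: ✗ (lhs fails at k=0 before rhs at j=1)
  i=1: ✗ (no rhs in [2,2])
  i=2: ✗ (no rhs in [3,3])
  i=3: ✓ (rhs at j=4; lhs holds on [3,3])
  i=4: ✗ (lhs fails at k=4 before rhs at j=5)
  i=5: ✓ (rhs at j=6; lhs holds on [5,5])
  i=6: ✗ (no rhs in [7,7])
Positions where it holds: {3, 5} → 2.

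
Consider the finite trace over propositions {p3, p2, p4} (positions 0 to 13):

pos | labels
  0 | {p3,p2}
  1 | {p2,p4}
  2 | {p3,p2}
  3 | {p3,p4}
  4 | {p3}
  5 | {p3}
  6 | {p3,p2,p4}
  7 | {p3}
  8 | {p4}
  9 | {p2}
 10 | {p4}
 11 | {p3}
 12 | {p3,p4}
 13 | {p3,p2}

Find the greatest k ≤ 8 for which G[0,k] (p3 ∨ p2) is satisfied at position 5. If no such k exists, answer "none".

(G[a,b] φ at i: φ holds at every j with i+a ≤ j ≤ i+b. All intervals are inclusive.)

2

(p3 ∨ p2) must hold from j=5 onward; find where it first fails.
  j=5: holds
  j=6: holds
  j=7: holds
  j=8: fails
Holds on [5,7], so largest k = 2.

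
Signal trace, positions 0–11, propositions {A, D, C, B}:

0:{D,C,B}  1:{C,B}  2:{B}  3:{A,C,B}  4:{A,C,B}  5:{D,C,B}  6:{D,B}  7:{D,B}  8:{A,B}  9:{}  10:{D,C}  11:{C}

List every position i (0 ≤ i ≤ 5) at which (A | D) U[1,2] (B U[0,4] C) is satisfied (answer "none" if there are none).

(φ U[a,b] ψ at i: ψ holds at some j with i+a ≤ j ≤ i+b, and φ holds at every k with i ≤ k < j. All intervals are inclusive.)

Evaluate at each i in [0,5]:
  i=0: ✓ (rhs at j=1; lhs holds on [0,0])
  i=1: ✗ (lhs fails at k=1 before rhs at j=2)
  i=2: ✗ (lhs fails at k=2 before rhs at j=3)
  i=3: ✓ (rhs at j=4; lhs holds on [3,3])
  i=4: ✓ (rhs at j=5; lhs holds on [4,4])
  i=5: ✗ (no rhs in [6,7])

0, 3, 4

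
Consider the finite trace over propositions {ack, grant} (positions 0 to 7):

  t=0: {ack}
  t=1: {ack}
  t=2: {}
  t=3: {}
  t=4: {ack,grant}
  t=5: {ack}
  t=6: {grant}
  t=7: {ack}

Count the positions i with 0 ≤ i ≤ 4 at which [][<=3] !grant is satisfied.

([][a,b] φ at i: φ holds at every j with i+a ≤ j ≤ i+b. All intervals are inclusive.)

Evaluate at each i in [0,4]:
  i=0: ✓ (all of [0,3])
  i=1: ✗ (fails at j=4)
  i=2: ✗ (fails at j=4)
  i=3: ✗ (fails at j=4)
  i=4: ✗ (fails at j=4)
Positions where it holds: {0} → 1.

1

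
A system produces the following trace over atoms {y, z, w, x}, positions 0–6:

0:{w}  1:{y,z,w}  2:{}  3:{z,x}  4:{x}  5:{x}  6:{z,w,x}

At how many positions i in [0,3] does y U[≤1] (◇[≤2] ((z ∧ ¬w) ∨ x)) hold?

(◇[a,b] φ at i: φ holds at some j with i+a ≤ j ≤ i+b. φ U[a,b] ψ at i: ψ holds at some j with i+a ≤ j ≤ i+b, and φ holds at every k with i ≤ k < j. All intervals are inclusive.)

Evaluate at each i in [0,3]:
  i=0: ✗ (lhs fails at k=0 before rhs at j=1)
  i=1: ✓ (rhs at j=1)
  i=2: ✓ (rhs at j=2)
  i=3: ✓ (rhs at j=3)
Positions where it holds: {1, 2, 3} → 3.

3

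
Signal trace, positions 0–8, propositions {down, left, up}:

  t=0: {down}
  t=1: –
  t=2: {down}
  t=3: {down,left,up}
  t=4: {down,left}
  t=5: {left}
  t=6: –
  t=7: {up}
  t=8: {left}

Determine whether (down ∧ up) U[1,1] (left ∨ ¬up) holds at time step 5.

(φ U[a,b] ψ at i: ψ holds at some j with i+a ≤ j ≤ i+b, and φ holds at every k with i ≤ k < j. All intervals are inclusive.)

No

Need some j in [6,6] with (left ∨ ¬up), and (down ∧ up) at every k in [5,j-1].
  j=6: (left ∨ ¬up) holds, but (down ∧ up) fails at k=5 → not this j.
No j in the window works → until fails.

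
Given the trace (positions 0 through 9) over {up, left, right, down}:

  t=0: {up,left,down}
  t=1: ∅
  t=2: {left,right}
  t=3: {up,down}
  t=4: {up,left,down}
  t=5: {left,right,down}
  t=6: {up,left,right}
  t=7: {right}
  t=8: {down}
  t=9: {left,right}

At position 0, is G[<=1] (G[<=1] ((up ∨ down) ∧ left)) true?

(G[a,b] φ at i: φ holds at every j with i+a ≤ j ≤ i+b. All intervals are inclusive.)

Check G[<=1] ((up ∨ down) ∧ left) at every j in [0,1]:
  j=0: fails at 1
  j=1: fails at 1
Fails at j=0 → formula fails.

No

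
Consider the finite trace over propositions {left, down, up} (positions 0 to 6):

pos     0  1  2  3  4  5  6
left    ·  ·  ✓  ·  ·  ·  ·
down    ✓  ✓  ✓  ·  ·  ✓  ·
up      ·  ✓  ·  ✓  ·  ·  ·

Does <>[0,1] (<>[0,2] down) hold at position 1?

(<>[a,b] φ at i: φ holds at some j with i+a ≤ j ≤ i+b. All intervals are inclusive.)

Check <>[0,2] down at each j in [1,2]:
  j=1: holds (witness at 1)
  j=2: holds (witness at 2)
Found at j=1 → formula holds.

True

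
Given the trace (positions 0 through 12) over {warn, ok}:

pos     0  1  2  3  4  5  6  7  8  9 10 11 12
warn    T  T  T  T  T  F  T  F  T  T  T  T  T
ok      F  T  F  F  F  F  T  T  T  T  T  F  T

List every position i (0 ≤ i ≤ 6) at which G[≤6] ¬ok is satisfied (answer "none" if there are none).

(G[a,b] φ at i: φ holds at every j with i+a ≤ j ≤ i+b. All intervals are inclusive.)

Evaluate at each i in [0,6]:
  i=0: ✗ (fails at j=1)
  i=1: ✗ (fails at j=1)
  i=2: ✗ (fails at j=6)
  i=3: ✗ (fails at j=6)
  i=4: ✗ (fails at j=6)
  i=5: ✗ (fails at j=6)
  i=6: ✗ (fails at j=6)

none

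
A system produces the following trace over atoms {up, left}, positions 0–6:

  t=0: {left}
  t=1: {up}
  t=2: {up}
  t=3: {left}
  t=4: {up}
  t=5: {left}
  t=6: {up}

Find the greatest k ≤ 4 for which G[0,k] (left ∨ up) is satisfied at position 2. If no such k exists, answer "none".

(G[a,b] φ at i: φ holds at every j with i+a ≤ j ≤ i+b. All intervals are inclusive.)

4

(left ∨ up) must hold from j=2 onward; find where it first fails.
  j=2: holds
  j=3: holds
  j=4: holds
  j=5: holds
  j=6: holds
Holds through j=6; largest k = 4.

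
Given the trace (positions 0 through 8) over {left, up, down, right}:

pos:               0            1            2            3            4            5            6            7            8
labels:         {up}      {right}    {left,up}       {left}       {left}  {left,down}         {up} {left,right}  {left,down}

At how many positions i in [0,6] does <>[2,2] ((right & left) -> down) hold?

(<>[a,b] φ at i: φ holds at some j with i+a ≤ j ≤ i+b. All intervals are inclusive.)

6

Evaluate at each i in [0,6]:
  i=0: ✓ (witness j=2)
  i=1: ✓ (witness j=3)
  i=2: ✓ (witness j=4)
  i=3: ✓ (witness j=5)
  i=4: ✓ (witness j=6)
  i=5: ✗ (none in [7,7])
  i=6: ✓ (witness j=8)
Positions where it holds: {0, 1, 2, 3, 4, 6} → 6.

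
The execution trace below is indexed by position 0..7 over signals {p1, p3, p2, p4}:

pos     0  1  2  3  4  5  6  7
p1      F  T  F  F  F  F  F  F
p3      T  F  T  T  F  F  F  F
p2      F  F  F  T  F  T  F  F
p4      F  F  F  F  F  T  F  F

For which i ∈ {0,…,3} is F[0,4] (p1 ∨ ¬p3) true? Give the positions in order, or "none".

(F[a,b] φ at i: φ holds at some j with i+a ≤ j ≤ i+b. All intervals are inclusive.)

Evaluate at each i in [0,3]:
  i=0: ✓ (witness j=1)
  i=1: ✓ (witness j=1)
  i=2: ✓ (witness j=4)
  i=3: ✓ (witness j=4)

0, 1, 2, 3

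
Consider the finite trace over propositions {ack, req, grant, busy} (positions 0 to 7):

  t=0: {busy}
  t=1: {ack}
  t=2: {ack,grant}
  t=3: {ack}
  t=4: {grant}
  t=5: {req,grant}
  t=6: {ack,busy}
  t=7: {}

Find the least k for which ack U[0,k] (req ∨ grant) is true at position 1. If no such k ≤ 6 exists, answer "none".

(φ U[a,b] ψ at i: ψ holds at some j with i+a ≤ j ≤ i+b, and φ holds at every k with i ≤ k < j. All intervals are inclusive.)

Need earliest j ≥ 1 with (req ∨ grant), and ack at every k in [1,j-1].
  j=1: rhs fails.
  j=2: rhs holds; lhs holds on [1,1]. k = 1.

1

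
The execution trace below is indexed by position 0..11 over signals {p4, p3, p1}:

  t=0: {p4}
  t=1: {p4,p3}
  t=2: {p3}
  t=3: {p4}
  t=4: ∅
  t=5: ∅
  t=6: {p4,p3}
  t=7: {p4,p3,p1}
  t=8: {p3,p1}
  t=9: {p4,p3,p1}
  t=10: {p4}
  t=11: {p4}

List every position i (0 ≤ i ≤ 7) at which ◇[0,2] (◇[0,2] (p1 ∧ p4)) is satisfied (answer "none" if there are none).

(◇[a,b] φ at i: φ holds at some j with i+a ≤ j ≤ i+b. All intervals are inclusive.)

3, 4, 5, 6, 7

Evaluate at each i in [0,7]:
  i=0: ✗ (none in [0,2])
  i=1: ✗ (none in [1,3])
  i=2: ✗ (none in [2,4])
  i=3: ✓ (witness j=5)
  i=4: ✓ (witness j=5)
  i=5: ✓ (witness j=5)
  i=6: ✓ (witness j=6)
  i=7: ✓ (witness j=7)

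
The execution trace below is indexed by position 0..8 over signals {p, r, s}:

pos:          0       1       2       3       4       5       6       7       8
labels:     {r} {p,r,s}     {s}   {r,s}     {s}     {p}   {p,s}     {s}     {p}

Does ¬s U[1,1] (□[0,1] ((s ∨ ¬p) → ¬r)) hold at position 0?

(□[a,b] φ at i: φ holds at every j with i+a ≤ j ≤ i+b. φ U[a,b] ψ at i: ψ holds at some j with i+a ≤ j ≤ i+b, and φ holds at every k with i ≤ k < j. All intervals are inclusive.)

False

Need some j in [1,1] with □[0,1] ((s ∨ ¬p) → ¬r), and ¬s at every k in [0,j-1].
  j=1: □[0,1] ((s ∨ ¬p) → ¬r) — fails at 1.
No j in the window works → until fails.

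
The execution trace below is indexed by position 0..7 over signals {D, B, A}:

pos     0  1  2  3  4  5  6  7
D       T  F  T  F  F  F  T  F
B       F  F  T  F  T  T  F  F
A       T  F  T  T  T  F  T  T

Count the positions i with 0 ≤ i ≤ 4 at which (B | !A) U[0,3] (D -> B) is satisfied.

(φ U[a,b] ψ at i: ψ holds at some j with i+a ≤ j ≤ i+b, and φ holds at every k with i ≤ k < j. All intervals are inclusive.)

4

Evaluate at each i in [0,4]:
  i=0: ✗ (lhs fails at k=0 before rhs at j=1)
  i=1: ✓ (rhs at j=1)
  i=2: ✓ (rhs at j=2)
  i=3: ✓ (rhs at j=3)
  i=4: ✓ (rhs at j=4)
Positions where it holds: {1, 2, 3, 4} → 4.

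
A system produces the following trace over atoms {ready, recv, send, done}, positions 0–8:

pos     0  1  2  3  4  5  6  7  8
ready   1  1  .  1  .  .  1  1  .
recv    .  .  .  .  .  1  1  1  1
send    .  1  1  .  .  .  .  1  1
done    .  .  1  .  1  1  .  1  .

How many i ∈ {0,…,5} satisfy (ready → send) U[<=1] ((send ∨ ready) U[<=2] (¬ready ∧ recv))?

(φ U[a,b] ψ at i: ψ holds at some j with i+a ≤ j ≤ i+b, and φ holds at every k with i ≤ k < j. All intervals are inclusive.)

2

Evaluate at each i in [0,5]:
  i=0: ✗ (no rhs in [0,1])
  i=1: ✗ (no rhs in [1,2])
  i=2: ✗ (no rhs in [2,3])
  i=3: ✗ (no rhs in [3,4])
  i=4: ✓ (rhs at j=5; lhs holds on [4,4])
  i=5: ✓ (rhs at j=5)
Positions where it holds: {4, 5} → 2.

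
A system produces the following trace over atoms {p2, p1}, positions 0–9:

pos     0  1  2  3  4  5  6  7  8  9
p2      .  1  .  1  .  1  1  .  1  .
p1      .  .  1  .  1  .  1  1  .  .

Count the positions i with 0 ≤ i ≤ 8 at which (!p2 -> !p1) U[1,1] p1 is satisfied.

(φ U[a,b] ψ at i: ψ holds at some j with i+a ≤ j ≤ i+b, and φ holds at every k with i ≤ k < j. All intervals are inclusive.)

Evaluate at each i in [0,8]:
  i=0: ✗ (no rhs in [1,1])
  i=1: ✓ (rhs at j=2; lhs holds on [1,1])
  i=2: ✗ (no rhs in [3,3])
  i=3: ✓ (rhs at j=4; lhs holds on [3,3])
  i=4: ✗ (no rhs in [5,5])
  i=5: ✓ (rhs at j=6; lhs holds on [5,5])
  i=6: ✓ (rhs at j=7; lhs holds on [6,6])
  i=7: ✗ (no rhs in [8,8])
  i=8: ✗ (no rhs in [9,9])
Positions where it holds: {1, 3, 5, 6} → 4.

4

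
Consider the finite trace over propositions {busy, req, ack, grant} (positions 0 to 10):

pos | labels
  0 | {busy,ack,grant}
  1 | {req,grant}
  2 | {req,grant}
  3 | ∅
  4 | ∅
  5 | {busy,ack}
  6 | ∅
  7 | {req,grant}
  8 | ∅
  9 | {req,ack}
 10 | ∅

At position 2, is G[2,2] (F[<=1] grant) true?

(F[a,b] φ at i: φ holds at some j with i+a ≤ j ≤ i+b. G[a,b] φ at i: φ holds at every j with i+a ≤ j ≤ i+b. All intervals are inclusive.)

Check F[<=1] grant at every j in [4,4]:
  j=4: fails (none in [4,5])
Fails at j=4 → formula fails.

False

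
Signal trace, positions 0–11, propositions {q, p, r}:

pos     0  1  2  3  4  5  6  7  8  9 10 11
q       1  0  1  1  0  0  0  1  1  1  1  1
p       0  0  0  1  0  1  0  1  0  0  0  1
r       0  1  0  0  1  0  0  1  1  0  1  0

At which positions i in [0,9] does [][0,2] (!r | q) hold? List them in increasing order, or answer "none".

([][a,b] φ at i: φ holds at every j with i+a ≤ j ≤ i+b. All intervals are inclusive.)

Evaluate at each i in [0,9]:
  i=0: ✗ (fails at j=1)
  i=1: ✗ (fails at j=1)
  i=2: ✗ (fails at j=4)
  i=3: ✗ (fails at j=4)
  i=4: ✗ (fails at j=4)
  i=5: ✓ (all of [5,7])
  i=6: ✓ (all of [6,8])
  i=7: ✓ (all of [7,9])
  i=8: ✓ (all of [8,10])
  i=9: ✓ (all of [9,11])

5, 6, 7, 8, 9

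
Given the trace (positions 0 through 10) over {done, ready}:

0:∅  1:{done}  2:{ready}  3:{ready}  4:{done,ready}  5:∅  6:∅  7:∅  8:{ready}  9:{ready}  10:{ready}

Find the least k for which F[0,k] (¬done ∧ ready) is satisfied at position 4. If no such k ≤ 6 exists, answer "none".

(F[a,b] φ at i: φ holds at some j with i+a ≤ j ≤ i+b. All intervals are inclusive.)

4

Scan j = 4,5,… for (¬done ∧ ready):
  j=4: fails
  j=5: fails
  j=6: fails
  j=7: fails
  j=8: holds
First hit at j=8, so smallest k = 8-4 = 4.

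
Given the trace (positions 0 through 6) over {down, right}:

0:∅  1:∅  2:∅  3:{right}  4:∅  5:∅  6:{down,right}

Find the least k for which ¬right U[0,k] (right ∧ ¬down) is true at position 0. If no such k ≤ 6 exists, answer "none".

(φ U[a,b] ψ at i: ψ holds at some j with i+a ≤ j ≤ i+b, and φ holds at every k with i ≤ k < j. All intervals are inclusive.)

3

Need earliest j ≥ 0 with (right ∧ ¬down), and ¬right at every k in [0,j-1].
  j=0: rhs fails.
  j=1: rhs fails.
  j=2: rhs fails.
  j=3: rhs holds; lhs holds on [0,2]. k = 3.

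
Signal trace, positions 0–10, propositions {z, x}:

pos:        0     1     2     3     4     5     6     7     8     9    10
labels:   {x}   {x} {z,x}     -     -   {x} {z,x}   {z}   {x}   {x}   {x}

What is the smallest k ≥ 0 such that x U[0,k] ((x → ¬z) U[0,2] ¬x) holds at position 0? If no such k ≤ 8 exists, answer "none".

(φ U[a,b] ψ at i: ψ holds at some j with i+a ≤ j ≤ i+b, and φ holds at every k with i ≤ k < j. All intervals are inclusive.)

3

Need earliest j ≥ 0 with ((x → ¬z) U[0,2] ¬x), and x at every k in [0,j-1].
  j=0: rhs fails.
  j=1: rhs fails.
  j=2: rhs fails.
  j=3: rhs holds; lhs holds on [0,2]. k = 3.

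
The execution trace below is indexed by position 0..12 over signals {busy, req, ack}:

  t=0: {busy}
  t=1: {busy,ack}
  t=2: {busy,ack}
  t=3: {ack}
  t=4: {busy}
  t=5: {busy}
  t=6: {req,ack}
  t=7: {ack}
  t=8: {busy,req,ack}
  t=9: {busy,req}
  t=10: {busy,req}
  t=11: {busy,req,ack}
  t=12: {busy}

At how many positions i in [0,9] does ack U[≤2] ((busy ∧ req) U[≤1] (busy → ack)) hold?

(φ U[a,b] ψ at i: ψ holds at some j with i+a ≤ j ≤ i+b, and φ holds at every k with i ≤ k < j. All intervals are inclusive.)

Evaluate at each i in [0,9]:
  i=0: ✗ (lhs fails at k=0 before rhs at j=1)
  i=1: ✓ (rhs at j=1)
  i=2: ✓ (rhs at j=2)
  i=3: ✓ (rhs at j=3)
  i=4: ✗ (lhs fails at k=4 before rhs at j=6)
  i=5: ✗ (lhs fails at k=5 before rhs at j=6)
  i=6: ✓ (rhs at j=6)
  i=7: ✓ (rhs at j=7)
  i=8: ✓ (rhs at j=8)
  i=9: ✗ (lhs fails at k=9 before rhs at j=10)
Positions where it holds: {1, 2, 3, 6, 7, 8} → 6.

6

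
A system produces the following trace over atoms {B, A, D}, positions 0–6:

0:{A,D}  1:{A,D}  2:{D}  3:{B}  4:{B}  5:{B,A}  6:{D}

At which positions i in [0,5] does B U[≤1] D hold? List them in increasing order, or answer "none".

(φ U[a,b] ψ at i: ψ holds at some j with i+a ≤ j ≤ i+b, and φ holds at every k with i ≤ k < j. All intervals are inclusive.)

Evaluate at each i in [0,5]:
  i=0: ✓ (rhs at j=0)
  i=1: ✓ (rhs at j=1)
  i=2: ✓ (rhs at j=2)
  i=3: ✗ (no rhs in [3,4])
  i=4: ✗ (no rhs in [4,5])
  i=5: ✓ (rhs at j=6; lhs holds on [5,5])

0, 1, 2, 5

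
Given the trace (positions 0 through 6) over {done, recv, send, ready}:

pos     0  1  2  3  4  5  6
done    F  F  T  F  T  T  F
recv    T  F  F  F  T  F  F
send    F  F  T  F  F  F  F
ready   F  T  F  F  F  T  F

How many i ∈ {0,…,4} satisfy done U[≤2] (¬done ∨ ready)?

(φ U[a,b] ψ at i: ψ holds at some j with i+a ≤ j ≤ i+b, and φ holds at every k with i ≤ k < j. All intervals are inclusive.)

5

Evaluate at each i in [0,4]:
  i=0: ✓ (rhs at j=0)
  i=1: ✓ (rhs at j=1)
  i=2: ✓ (rhs at j=3; lhs holds on [2,2])
  i=3: ✓ (rhs at j=3)
  i=4: ✓ (rhs at j=5; lhs holds on [4,4])
Positions where it holds: {0, 1, 2, 3, 4} → 5.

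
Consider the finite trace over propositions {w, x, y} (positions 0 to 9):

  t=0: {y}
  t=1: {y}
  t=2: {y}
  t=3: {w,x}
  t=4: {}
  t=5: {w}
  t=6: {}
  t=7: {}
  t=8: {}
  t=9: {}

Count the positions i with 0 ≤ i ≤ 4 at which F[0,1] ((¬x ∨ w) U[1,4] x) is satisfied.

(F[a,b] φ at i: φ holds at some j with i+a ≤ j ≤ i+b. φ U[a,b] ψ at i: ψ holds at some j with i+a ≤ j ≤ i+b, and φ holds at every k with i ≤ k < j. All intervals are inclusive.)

Evaluate at each i in [0,4]:
  i=0: ✓ (witness j=0)
  i=1: ✓ (witness j=1)
  i=2: ✓ (witness j=2)
  i=3: ✗ (none in [3,4])
  i=4: ✗ (none in [4,5])
Positions where it holds: {0, 1, 2} → 3.

3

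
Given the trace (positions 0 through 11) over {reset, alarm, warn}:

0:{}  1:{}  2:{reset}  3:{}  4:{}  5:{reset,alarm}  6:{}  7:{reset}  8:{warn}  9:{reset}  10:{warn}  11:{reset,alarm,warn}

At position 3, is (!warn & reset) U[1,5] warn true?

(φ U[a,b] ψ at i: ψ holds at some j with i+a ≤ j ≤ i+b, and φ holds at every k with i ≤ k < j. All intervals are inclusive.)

No

Need some j in [4,8] with warn, and (!warn & reset) at every k in [3,j-1].
  j=4: warn false.
  j=5: warn false.
  j=6: warn false.
  j=7: warn false.
  j=8: warn holds, but (!warn & reset) fails at k=3 → not this j.
No j in the window works → until fails.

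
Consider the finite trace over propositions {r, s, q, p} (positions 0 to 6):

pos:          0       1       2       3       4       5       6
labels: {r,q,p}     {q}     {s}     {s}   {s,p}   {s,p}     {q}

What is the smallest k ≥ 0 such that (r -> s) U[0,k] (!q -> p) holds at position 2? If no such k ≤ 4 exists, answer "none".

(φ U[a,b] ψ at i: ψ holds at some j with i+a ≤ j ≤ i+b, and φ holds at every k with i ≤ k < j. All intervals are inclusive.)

Need earliest j ≥ 2 with (!q -> p), and (r -> s) at every k in [2,j-1].
  j=2: rhs fails.
  j=3: rhs fails.
  j=4: rhs holds; lhs holds on [2,3]. k = 2.

2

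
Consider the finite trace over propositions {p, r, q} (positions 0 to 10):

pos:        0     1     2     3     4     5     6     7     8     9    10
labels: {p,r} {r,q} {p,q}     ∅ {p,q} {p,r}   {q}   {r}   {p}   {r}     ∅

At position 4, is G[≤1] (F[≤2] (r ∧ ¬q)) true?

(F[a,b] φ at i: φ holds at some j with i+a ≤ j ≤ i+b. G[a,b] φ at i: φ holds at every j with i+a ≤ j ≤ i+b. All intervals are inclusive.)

Holds

Check F[≤2] (r ∧ ¬q) at every j in [4,5]:
  j=4: holds (witness at 5)
  j=5: holds (witness at 5)
All positions satisfy it → formula holds.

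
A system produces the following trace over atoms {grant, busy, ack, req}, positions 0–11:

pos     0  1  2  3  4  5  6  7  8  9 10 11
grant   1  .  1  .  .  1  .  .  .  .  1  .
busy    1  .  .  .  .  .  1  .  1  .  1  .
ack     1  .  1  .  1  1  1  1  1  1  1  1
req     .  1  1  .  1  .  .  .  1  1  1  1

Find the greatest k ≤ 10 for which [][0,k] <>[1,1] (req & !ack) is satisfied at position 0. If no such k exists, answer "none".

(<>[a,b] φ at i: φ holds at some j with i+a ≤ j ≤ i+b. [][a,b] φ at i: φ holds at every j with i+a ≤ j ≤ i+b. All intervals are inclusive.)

0

<>[1,1] (req & !ack) must hold from j=0 onward; find where it first fails.
  j=0: holds
  j=1: fails
Holds on [0,0], so largest k = 0.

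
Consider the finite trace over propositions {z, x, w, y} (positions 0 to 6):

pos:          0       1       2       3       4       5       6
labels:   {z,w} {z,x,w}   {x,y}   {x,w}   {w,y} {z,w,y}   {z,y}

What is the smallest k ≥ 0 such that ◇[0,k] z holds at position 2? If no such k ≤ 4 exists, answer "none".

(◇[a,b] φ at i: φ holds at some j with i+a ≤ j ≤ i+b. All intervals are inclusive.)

Scan j = 2,3,… for z:
  j=2: fails
  j=3: fails
  j=4: fails
  j=5: holds
First hit at j=5, so smallest k = 5-2 = 3.

3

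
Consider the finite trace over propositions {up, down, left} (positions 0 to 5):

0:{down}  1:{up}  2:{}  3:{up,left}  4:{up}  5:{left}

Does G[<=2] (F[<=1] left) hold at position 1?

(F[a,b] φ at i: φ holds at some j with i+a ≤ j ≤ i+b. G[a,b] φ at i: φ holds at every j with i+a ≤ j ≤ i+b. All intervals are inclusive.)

False

Check F[<=1] left at every j in [1,3]:
  j=1: fails (none in [1,2])
  j=2: holds (witness at 3)
  j=3: holds (witness at 3)
Fails at j=1 → formula fails.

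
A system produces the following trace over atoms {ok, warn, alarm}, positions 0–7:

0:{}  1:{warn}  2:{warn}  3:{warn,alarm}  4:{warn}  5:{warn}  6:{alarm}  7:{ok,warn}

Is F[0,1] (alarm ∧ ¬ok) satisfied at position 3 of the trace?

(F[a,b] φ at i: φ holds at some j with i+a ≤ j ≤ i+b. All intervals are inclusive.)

Holds

Check (alarm ∧ ¬ok) at each j in [3,4]:
  j=3: true
  j=4: false
Found at j=3 → formula holds.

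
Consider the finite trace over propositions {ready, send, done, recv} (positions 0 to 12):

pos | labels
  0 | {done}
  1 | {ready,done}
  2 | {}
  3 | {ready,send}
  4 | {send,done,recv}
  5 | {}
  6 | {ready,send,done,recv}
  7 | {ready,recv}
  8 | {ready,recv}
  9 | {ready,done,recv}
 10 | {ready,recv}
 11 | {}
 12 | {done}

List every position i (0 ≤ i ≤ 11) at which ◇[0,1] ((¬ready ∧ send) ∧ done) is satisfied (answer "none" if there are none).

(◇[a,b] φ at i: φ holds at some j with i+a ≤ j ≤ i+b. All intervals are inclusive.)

3, 4

Evaluate at each i in [0,11]:
  i=0: ✗ (none in [0,1])
  i=1: ✗ (none in [1,2])
  i=2: ✗ (none in [2,3])
  i=3: ✓ (witness j=4)
  i=4: ✓ (witness j=4)
  i=5: ✗ (none in [5,6])
  i=6: ✗ (none in [6,7])
  i=7: ✗ (none in [7,8])
  i=8: ✗ (none in [8,9])
  i=9: ✗ (none in [9,10])
  i=10: ✗ (none in [10,11])
  i=11: ✗ (none in [11,12])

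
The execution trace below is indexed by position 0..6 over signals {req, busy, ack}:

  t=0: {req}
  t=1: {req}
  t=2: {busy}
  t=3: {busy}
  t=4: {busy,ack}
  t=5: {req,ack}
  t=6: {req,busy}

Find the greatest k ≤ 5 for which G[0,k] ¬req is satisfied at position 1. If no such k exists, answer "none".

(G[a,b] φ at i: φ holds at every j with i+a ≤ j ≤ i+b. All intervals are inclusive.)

¬req must hold from j=1 onward; find where it first fails.
  j=1: fails → no k works.

none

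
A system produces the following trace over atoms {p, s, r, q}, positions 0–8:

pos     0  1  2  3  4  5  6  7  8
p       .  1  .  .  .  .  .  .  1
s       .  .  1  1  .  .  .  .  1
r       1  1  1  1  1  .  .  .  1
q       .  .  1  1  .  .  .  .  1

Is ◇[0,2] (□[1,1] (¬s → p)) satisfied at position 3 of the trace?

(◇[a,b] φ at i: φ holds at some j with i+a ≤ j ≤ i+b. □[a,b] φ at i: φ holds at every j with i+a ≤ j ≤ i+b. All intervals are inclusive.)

False

Check □[1,1] (¬s → p) at each j in [3,5]:
  j=3: fails at 4
  j=4: fails at 5
  j=5: fails at 6
No position in the window satisfies it → formula fails.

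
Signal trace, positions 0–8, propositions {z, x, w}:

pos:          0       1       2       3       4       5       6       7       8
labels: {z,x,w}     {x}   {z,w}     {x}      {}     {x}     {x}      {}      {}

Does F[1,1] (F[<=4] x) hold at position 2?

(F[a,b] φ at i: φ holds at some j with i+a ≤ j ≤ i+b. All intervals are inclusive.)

Check F[<=4] x at each j in [3,3]:
  j=3: holds (witness at 3)
Found at j=3 → formula holds.

True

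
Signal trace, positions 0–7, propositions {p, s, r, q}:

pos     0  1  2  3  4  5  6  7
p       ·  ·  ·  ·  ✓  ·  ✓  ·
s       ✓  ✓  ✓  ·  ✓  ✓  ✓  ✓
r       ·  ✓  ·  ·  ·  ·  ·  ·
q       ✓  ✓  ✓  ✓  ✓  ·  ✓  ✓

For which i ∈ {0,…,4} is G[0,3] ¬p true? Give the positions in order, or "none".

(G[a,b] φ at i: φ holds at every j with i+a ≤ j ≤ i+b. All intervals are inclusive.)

Evaluate at each i in [0,4]:
  i=0: ✓ (all of [0,3])
  i=1: ✗ (fails at j=4)
  i=2: ✗ (fails at j=4)
  i=3: ✗ (fails at j=4)
  i=4: ✗ (fails at j=4)

0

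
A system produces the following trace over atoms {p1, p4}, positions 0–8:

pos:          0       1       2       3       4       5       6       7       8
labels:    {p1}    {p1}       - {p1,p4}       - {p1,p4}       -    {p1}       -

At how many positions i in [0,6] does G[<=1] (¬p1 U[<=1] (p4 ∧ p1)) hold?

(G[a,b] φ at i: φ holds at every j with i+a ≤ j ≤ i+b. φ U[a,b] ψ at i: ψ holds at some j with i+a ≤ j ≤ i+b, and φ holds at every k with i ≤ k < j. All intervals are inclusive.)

Evaluate at each i in [0,6]:
  i=0: ✗ (fails at j=0)
  i=1: ✗ (fails at j=1)
  i=2: ✓ (all of [2,3])
  i=3: ✓ (all of [3,4])
  i=4: ✓ (all of [4,5])
  i=5: ✗ (fails at j=6)
  i=6: ✗ (fails at j=6)
Positions where it holds: {2, 3, 4} → 3.

3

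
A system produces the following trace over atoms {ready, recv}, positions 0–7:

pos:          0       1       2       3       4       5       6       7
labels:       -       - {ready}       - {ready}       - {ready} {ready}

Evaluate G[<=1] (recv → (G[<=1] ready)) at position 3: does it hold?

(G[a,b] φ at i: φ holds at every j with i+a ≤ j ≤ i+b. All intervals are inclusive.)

Holds

Check (recv → (G[<=1] ready)) at every j in [3,4]:
  j=3: antecedent false → ✓
  j=4: antecedent false → ✓
All positions satisfy it → formula holds.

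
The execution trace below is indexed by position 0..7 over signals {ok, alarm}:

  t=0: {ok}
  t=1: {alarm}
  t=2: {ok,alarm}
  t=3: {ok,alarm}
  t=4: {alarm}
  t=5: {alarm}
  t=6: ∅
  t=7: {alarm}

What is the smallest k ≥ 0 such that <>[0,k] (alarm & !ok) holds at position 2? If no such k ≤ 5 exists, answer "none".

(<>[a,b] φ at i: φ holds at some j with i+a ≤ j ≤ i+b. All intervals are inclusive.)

2

Scan j = 2,3,… for (alarm & !ok):
  j=2: fails
  j=3: fails
  j=4: holds
First hit at j=4, so smallest k = 4-2 = 2.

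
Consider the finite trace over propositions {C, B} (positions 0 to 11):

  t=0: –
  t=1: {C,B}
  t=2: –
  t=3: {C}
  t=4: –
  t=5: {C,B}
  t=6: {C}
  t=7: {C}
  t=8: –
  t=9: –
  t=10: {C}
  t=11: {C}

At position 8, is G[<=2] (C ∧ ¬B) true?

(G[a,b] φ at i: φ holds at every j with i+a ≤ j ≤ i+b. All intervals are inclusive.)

Does not hold

Check (C ∧ ¬B) at every j in [8,10]:
  j=8: false
  j=9: false
  j=10: true
Fails at j=8 → formula fails.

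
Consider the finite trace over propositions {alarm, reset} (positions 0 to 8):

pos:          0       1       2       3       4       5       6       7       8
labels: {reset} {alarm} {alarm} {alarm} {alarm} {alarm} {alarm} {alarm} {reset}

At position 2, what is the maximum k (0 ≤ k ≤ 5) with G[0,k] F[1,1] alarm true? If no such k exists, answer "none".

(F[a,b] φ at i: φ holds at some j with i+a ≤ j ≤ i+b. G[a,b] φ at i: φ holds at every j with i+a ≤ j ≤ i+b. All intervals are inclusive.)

F[1,1] alarm must hold from j=2 onward; find where it first fails.
  j=2: holds
  j=3: holds
  j=4: holds
  j=5: holds
  j=6: holds
  j=7: fails
Holds on [2,6], so largest k = 4.

4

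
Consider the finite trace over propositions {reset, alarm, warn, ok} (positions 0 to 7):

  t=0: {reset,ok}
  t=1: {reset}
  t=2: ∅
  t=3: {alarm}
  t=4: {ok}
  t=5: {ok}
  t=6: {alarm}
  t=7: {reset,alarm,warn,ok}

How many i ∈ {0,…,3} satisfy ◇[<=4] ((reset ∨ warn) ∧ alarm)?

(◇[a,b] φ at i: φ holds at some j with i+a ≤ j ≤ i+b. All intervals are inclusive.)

1

Evaluate at each i in [0,3]:
  i=0: ✗ (none in [0,4])
  i=1: ✗ (none in [1,5])
  i=2: ✗ (none in [2,6])
  i=3: ✓ (witness j=7)
Positions where it holds: {3} → 1.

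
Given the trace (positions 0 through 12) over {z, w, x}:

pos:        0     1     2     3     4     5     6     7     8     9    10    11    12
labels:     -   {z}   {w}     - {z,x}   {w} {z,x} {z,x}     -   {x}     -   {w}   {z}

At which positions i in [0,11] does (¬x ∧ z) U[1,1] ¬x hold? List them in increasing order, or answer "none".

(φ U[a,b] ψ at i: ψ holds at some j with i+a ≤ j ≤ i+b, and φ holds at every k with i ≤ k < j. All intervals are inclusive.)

1

Evaluate at each i in [0,11]:
  i=0: ✗ (lhs fails at k=0 before rhs at j=1)
  i=1: ✓ (rhs at j=2; lhs holds on [1,1])
  i=2: ✗ (lhs fails at k=2 before rhs at j=3)
  i=3: ✗ (no rhs in [4,4])
  i=4: ✗ (lhs fails at k=4 before rhs at j=5)
  i=5: ✗ (no rhs in [6,6])
  i=6: ✗ (no rhs in [7,7])
  i=7: ✗ (lhs fails at k=7 before rhs at j=8)
  i=8: ✗ (no rhs in [9,9])
  i=9: ✗ (lhs fails at k=9 before rhs at j=10)
  i=10: ✗ (lhs fails at k=10 before rhs at j=11)
  i=11: ✗ (lhs fails at k=11 before rhs at j=12)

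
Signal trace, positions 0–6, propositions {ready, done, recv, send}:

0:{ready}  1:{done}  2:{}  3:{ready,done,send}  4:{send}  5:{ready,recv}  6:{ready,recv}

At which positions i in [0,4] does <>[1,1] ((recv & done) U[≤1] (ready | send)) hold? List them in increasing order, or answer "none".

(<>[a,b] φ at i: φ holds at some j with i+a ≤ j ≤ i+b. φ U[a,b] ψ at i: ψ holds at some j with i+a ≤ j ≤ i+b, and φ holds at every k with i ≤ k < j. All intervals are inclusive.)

Evaluate at each i in [0,4]:
  i=0: ✗ (none in [1,1])
  i=1: ✗ (none in [2,2])
  i=2: ✓ (witness j=3)
  i=3: ✓ (witness j=4)
  i=4: ✓ (witness j=5)

2, 3, 4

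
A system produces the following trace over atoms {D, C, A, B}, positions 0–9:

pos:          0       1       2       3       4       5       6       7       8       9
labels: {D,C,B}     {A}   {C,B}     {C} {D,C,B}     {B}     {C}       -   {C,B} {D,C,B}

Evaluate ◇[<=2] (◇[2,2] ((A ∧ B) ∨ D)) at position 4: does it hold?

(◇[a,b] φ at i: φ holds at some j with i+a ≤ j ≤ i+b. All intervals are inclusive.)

Check ◇[2,2] ((A ∧ B) ∨ D) at each j in [4,6]:
  j=4: fails (none in [6,6])
  j=5: fails (none in [7,7])
  j=6: fails (none in [8,8])
No position in the window satisfies it → formula fails.

False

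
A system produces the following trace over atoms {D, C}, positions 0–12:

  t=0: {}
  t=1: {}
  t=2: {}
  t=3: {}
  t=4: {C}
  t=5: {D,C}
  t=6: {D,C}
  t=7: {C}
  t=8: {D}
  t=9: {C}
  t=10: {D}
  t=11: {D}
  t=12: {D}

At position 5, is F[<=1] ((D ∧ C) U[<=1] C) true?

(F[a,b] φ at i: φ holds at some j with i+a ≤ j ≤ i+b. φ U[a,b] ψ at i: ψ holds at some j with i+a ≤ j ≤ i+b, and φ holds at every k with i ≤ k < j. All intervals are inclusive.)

Holds

Check ((D ∧ C) U[<=1] C) at each j in [5,6]:
  j=5: holds
  j=6: holds
Found at j=5 → formula holds.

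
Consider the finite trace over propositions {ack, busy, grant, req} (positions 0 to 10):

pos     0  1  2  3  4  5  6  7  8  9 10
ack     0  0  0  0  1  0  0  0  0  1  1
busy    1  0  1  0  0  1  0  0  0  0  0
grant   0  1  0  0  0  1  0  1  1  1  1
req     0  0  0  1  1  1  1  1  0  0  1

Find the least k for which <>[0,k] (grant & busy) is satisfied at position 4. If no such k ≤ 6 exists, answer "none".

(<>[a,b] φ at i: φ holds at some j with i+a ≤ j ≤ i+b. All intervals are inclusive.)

Scan j = 4,5,… for (grant & busy):
  j=4: fails
  j=5: holds
First hit at j=5, so smallest k = 5-4 = 1.

1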